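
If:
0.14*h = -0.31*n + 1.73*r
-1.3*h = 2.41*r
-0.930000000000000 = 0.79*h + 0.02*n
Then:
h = -1.29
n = 4.47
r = 0.70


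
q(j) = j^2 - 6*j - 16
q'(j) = 2*j - 6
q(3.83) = -24.31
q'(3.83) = 1.66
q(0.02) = -16.12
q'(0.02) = -5.96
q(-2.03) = 0.30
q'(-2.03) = -10.06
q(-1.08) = -8.35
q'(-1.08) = -8.16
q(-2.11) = 1.11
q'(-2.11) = -10.22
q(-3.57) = 18.16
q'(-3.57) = -13.14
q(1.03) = -21.12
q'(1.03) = -3.94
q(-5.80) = 52.44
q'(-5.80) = -17.60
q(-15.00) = 299.00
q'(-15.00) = -36.00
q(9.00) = 11.00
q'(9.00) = 12.00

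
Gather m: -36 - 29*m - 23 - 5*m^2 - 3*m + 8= -5*m^2 - 32*m - 51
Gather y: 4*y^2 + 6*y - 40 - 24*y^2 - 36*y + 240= -20*y^2 - 30*y + 200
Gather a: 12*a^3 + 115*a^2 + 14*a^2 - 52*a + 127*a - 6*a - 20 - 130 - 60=12*a^3 + 129*a^2 + 69*a - 210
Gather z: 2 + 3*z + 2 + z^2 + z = z^2 + 4*z + 4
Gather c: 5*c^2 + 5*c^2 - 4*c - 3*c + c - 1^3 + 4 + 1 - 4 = 10*c^2 - 6*c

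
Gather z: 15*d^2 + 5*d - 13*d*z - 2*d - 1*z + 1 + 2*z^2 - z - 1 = 15*d^2 + 3*d + 2*z^2 + z*(-13*d - 2)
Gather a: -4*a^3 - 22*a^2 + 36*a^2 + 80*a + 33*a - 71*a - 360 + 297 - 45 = -4*a^3 + 14*a^2 + 42*a - 108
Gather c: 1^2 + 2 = 3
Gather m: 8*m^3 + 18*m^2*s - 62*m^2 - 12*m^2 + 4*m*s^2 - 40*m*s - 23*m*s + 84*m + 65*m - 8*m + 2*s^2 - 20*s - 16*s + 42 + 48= 8*m^3 + m^2*(18*s - 74) + m*(4*s^2 - 63*s + 141) + 2*s^2 - 36*s + 90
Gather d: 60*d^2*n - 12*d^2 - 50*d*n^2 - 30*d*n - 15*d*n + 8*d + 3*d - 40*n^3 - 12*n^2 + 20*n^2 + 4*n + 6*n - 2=d^2*(60*n - 12) + d*(-50*n^2 - 45*n + 11) - 40*n^3 + 8*n^2 + 10*n - 2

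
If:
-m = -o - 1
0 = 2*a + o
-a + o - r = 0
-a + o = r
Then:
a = -r/3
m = 2*r/3 + 1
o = 2*r/3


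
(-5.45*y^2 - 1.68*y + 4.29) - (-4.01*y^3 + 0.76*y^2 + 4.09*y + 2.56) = 4.01*y^3 - 6.21*y^2 - 5.77*y + 1.73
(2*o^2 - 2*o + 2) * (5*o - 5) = 10*o^3 - 20*o^2 + 20*o - 10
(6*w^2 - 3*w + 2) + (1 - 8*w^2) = -2*w^2 - 3*w + 3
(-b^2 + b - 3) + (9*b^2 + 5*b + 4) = 8*b^2 + 6*b + 1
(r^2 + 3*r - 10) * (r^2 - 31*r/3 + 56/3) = r^4 - 22*r^3/3 - 67*r^2/3 + 478*r/3 - 560/3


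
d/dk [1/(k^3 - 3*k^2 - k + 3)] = (-3*k^2 + 6*k + 1)/(k^3 - 3*k^2 - k + 3)^2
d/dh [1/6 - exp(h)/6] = -exp(h)/6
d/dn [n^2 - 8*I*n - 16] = 2*n - 8*I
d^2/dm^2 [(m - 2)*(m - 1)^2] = 6*m - 8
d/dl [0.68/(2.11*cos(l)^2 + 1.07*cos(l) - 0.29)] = (2.8696*cos(l) + 0.7276)*sin(l)/(2.11*cos(l)^2 + 1.07*cos(l) - 0.29)^2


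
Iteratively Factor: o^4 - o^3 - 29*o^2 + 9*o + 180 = (o - 3)*(o^3 + 2*o^2 - 23*o - 60) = (o - 3)*(o + 3)*(o^2 - o - 20) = (o - 5)*(o - 3)*(o + 3)*(o + 4)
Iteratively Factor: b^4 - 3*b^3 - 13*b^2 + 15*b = (b)*(b^3 - 3*b^2 - 13*b + 15) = b*(b - 1)*(b^2 - 2*b - 15) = b*(b - 5)*(b - 1)*(b + 3)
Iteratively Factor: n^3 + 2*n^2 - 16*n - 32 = (n + 2)*(n^2 - 16) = (n - 4)*(n + 2)*(n + 4)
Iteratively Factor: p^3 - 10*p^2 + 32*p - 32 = (p - 4)*(p^2 - 6*p + 8) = (p - 4)*(p - 2)*(p - 4)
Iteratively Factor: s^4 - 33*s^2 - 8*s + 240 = (s - 5)*(s^3 + 5*s^2 - 8*s - 48) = (s - 5)*(s + 4)*(s^2 + s - 12) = (s - 5)*(s - 3)*(s + 4)*(s + 4)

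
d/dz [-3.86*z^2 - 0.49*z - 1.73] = -7.72*z - 0.49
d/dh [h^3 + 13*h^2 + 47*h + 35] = 3*h^2 + 26*h + 47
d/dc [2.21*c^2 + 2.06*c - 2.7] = 4.42*c + 2.06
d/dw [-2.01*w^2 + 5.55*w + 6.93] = 5.55 - 4.02*w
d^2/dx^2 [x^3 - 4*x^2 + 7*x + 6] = 6*x - 8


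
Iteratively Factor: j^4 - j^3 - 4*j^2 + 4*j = (j + 2)*(j^3 - 3*j^2 + 2*j) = (j - 1)*(j + 2)*(j^2 - 2*j) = j*(j - 1)*(j + 2)*(j - 2)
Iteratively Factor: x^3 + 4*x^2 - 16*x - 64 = (x - 4)*(x^2 + 8*x + 16) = (x - 4)*(x + 4)*(x + 4)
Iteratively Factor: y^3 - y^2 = (y - 1)*(y^2) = y*(y - 1)*(y)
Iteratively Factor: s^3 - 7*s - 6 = (s + 2)*(s^2 - 2*s - 3) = (s - 3)*(s + 2)*(s + 1)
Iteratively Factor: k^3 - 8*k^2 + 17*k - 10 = (k - 1)*(k^2 - 7*k + 10) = (k - 5)*(k - 1)*(k - 2)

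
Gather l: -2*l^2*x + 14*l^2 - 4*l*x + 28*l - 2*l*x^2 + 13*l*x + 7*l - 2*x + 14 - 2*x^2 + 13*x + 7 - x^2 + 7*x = l^2*(14 - 2*x) + l*(-2*x^2 + 9*x + 35) - 3*x^2 + 18*x + 21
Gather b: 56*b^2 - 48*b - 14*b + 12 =56*b^2 - 62*b + 12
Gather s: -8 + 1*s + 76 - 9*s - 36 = 32 - 8*s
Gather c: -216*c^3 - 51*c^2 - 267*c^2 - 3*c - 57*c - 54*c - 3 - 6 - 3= -216*c^3 - 318*c^2 - 114*c - 12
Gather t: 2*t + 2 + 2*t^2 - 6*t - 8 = 2*t^2 - 4*t - 6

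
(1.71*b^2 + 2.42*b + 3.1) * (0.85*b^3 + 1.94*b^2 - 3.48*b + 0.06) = 1.4535*b^5 + 5.3744*b^4 + 1.379*b^3 - 2.305*b^2 - 10.6428*b + 0.186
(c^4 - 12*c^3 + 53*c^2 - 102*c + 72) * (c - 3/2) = c^5 - 27*c^4/2 + 71*c^3 - 363*c^2/2 + 225*c - 108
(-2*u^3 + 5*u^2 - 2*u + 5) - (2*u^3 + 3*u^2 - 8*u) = -4*u^3 + 2*u^2 + 6*u + 5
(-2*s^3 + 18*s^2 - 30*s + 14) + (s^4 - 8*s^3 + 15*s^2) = s^4 - 10*s^3 + 33*s^2 - 30*s + 14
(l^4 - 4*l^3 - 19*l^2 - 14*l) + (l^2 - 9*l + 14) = l^4 - 4*l^3 - 18*l^2 - 23*l + 14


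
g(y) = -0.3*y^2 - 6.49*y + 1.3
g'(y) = -0.6*y - 6.49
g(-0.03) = 1.49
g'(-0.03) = -6.47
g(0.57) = -2.50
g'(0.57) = -6.83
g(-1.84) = 12.23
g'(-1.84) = -5.39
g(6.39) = -52.42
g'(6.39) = -10.32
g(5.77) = -46.14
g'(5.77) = -9.95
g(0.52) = -2.16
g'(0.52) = -6.80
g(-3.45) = 20.12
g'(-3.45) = -4.42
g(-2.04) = 13.29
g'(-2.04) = -5.27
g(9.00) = -81.41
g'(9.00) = -11.89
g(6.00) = -48.44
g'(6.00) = -10.09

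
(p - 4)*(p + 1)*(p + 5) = p^3 + 2*p^2 - 19*p - 20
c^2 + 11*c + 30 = (c + 5)*(c + 6)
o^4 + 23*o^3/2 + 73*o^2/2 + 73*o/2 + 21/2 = (o + 1/2)*(o + 1)*(o + 3)*(o + 7)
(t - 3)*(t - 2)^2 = t^3 - 7*t^2 + 16*t - 12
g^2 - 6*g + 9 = (g - 3)^2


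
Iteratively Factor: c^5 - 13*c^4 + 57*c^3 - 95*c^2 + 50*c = (c - 5)*(c^4 - 8*c^3 + 17*c^2 - 10*c) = (c - 5)*(c - 1)*(c^3 - 7*c^2 + 10*c) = (c - 5)*(c - 2)*(c - 1)*(c^2 - 5*c) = (c - 5)^2*(c - 2)*(c - 1)*(c)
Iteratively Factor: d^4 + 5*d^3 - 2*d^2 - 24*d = (d + 4)*(d^3 + d^2 - 6*d) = (d - 2)*(d + 4)*(d^2 + 3*d) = (d - 2)*(d + 3)*(d + 4)*(d)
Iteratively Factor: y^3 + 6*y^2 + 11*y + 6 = (y + 2)*(y^2 + 4*y + 3) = (y + 2)*(y + 3)*(y + 1)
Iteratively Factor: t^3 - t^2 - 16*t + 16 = (t - 4)*(t^2 + 3*t - 4) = (t - 4)*(t - 1)*(t + 4)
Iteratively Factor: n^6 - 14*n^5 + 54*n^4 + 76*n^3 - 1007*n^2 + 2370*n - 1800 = (n - 5)*(n^5 - 9*n^4 + 9*n^3 + 121*n^2 - 402*n + 360) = (n - 5)*(n - 3)*(n^4 - 6*n^3 - 9*n^2 + 94*n - 120) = (n - 5)*(n - 3)*(n + 4)*(n^3 - 10*n^2 + 31*n - 30) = (n - 5)*(n - 3)*(n - 2)*(n + 4)*(n^2 - 8*n + 15) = (n - 5)*(n - 3)^2*(n - 2)*(n + 4)*(n - 5)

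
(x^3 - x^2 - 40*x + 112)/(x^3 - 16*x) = (x^2 + 3*x - 28)/(x*(x + 4))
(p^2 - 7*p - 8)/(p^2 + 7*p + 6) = (p - 8)/(p + 6)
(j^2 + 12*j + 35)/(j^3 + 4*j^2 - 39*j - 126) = (j + 5)/(j^2 - 3*j - 18)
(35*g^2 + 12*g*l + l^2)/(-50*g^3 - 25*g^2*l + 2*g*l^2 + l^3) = (-7*g - l)/(10*g^2 + 3*g*l - l^2)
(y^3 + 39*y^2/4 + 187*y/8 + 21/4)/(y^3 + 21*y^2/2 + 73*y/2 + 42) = (4*y^2 + 25*y + 6)/(4*(y^2 + 7*y + 12))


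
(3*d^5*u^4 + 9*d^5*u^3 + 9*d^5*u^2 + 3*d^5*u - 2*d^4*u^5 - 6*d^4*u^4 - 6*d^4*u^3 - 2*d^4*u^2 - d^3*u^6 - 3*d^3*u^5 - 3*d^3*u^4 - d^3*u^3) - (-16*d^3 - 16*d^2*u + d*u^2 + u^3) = 3*d^5*u^4 + 9*d^5*u^3 + 9*d^5*u^2 + 3*d^5*u - 2*d^4*u^5 - 6*d^4*u^4 - 6*d^4*u^3 - 2*d^4*u^2 - d^3*u^6 - 3*d^3*u^5 - 3*d^3*u^4 - d^3*u^3 + 16*d^3 + 16*d^2*u - d*u^2 - u^3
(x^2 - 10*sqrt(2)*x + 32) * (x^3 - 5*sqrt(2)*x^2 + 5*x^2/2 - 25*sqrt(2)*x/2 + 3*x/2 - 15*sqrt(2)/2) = x^5 - 15*sqrt(2)*x^4 + 5*x^4/2 - 75*sqrt(2)*x^3/2 + 267*x^3/2 - 365*sqrt(2)*x^2/2 + 330*x^2 - 400*sqrt(2)*x + 198*x - 240*sqrt(2)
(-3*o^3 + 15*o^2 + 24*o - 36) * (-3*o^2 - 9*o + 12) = 9*o^5 - 18*o^4 - 243*o^3 + 72*o^2 + 612*o - 432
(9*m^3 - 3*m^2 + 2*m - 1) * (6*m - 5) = 54*m^4 - 63*m^3 + 27*m^2 - 16*m + 5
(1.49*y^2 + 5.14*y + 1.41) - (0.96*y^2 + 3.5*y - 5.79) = 0.53*y^2 + 1.64*y + 7.2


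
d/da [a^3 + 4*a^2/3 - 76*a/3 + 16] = 3*a^2 + 8*a/3 - 76/3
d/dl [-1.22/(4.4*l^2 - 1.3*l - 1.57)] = (10.736*l - 1.586)/(-4.4*l^2 + 1.3*l + 1.57)^2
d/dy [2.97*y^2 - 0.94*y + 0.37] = 5.94*y - 0.94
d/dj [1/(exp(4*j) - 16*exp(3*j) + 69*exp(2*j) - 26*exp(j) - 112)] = (-4*exp(3*j) + 48*exp(2*j) - 138*exp(j) + 26)*exp(j)/(-exp(4*j) + 16*exp(3*j) - 69*exp(2*j) + 26*exp(j) + 112)^2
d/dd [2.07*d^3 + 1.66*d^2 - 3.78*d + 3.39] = 6.21*d^2 + 3.32*d - 3.78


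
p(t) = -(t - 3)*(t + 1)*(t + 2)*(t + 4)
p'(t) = -(t - 3)*(t + 1)*(t + 2) - (t - 3)*(t + 1)*(t + 4) - (t - 3)*(t + 2)*(t + 4) - (t + 1)*(t + 2)*(t + 4) = -4*t^3 - 12*t^2 + 14*t + 34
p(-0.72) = 4.37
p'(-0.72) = 19.19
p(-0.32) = 13.96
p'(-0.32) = 28.42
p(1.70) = 74.03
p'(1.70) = 3.47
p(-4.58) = -40.61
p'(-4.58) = 102.45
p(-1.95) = -0.48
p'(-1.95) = -9.27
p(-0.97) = 0.37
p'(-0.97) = 12.78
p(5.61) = -1261.68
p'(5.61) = -971.36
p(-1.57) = -2.72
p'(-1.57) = -2.08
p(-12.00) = -13200.00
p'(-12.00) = 5050.00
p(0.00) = 24.00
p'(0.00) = 34.00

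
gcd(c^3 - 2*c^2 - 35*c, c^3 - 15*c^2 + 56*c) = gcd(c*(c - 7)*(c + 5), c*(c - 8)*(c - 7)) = c^2 - 7*c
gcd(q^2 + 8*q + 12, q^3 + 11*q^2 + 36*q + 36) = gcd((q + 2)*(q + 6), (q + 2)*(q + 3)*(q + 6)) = q^2 + 8*q + 12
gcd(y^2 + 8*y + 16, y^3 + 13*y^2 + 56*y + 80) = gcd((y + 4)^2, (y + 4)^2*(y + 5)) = y^2 + 8*y + 16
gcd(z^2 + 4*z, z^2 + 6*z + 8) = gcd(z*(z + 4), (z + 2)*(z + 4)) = z + 4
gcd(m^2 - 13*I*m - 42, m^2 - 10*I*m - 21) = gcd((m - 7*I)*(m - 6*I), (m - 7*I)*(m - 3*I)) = m - 7*I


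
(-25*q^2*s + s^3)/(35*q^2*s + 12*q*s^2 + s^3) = (-5*q + s)/(7*q + s)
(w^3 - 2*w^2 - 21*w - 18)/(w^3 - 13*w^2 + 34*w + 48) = (w + 3)/(w - 8)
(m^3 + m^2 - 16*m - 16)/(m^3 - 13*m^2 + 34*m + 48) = (m^2 - 16)/(m^2 - 14*m + 48)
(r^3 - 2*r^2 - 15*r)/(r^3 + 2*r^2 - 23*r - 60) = r/(r + 4)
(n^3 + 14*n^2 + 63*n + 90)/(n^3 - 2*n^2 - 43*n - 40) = (n^2 + 9*n + 18)/(n^2 - 7*n - 8)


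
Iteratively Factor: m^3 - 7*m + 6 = (m + 3)*(m^2 - 3*m + 2) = (m - 2)*(m + 3)*(m - 1)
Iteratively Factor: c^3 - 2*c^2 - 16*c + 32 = (c - 2)*(c^2 - 16) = (c - 2)*(c + 4)*(c - 4)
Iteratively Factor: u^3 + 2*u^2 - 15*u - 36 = (u + 3)*(u^2 - u - 12) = (u - 4)*(u + 3)*(u + 3)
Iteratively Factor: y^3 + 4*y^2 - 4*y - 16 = (y - 2)*(y^2 + 6*y + 8) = (y - 2)*(y + 4)*(y + 2)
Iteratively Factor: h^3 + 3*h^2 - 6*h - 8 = (h + 4)*(h^2 - h - 2) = (h - 2)*(h + 4)*(h + 1)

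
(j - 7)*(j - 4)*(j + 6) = j^3 - 5*j^2 - 38*j + 168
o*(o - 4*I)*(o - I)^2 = o^4 - 6*I*o^3 - 9*o^2 + 4*I*o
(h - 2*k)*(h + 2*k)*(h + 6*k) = h^3 + 6*h^2*k - 4*h*k^2 - 24*k^3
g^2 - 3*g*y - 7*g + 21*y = (g - 7)*(g - 3*y)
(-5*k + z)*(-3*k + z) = 15*k^2 - 8*k*z + z^2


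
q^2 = q^2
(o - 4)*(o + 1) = o^2 - 3*o - 4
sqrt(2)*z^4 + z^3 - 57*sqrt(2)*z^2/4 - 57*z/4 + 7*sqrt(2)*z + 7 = (z - 7/2)*(z - 1/2)*(z + 4)*(sqrt(2)*z + 1)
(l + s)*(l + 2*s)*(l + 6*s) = l^3 + 9*l^2*s + 20*l*s^2 + 12*s^3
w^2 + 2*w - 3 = (w - 1)*(w + 3)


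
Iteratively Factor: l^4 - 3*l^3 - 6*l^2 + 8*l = (l + 2)*(l^3 - 5*l^2 + 4*l) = l*(l + 2)*(l^2 - 5*l + 4) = l*(l - 1)*(l + 2)*(l - 4)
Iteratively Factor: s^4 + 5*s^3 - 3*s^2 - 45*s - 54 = (s + 3)*(s^3 + 2*s^2 - 9*s - 18) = (s + 3)^2*(s^2 - s - 6) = (s - 3)*(s + 3)^2*(s + 2)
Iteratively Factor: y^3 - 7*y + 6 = (y - 1)*(y^2 + y - 6) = (y - 2)*(y - 1)*(y + 3)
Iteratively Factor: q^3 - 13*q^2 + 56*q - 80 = (q - 4)*(q^2 - 9*q + 20) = (q - 5)*(q - 4)*(q - 4)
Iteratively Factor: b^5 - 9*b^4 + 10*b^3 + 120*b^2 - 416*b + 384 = (b - 2)*(b^4 - 7*b^3 - 4*b^2 + 112*b - 192) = (b - 2)*(b + 4)*(b^3 - 11*b^2 + 40*b - 48) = (b - 3)*(b - 2)*(b + 4)*(b^2 - 8*b + 16) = (b - 4)*(b - 3)*(b - 2)*(b + 4)*(b - 4)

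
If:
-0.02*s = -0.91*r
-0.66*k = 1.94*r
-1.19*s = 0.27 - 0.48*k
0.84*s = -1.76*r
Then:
No Solution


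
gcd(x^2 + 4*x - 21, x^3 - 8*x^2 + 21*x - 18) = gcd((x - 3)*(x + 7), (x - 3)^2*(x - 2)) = x - 3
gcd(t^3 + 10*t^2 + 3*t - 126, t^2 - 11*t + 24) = t - 3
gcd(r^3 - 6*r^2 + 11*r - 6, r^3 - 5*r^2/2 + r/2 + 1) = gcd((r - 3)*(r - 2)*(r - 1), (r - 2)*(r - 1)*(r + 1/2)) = r^2 - 3*r + 2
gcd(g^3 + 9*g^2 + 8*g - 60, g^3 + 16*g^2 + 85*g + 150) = g^2 + 11*g + 30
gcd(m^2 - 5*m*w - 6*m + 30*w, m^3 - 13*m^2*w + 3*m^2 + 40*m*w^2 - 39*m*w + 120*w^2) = -m + 5*w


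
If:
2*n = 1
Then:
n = 1/2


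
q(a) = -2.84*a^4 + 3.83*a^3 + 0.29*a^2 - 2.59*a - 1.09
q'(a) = -11.36*a^3 + 11.49*a^2 + 0.58*a - 2.59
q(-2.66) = -206.42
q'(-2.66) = 290.97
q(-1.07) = -6.40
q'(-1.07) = 23.86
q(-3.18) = -403.50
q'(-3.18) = 477.07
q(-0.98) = -4.50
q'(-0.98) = 18.57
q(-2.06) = -79.15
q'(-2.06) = 144.28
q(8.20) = -10731.35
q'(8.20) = -5488.79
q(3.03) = -139.11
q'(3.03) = -211.36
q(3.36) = -223.21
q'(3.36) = -301.84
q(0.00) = -1.09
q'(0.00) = -2.59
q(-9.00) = -21379.60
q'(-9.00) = 9204.32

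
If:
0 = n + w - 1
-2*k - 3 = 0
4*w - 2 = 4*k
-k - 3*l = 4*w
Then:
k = -3/2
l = 11/6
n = 2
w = -1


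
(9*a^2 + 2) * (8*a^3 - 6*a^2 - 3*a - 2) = 72*a^5 - 54*a^4 - 11*a^3 - 30*a^2 - 6*a - 4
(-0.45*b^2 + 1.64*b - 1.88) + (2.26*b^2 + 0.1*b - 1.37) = 1.81*b^2 + 1.74*b - 3.25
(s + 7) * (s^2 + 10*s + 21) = s^3 + 17*s^2 + 91*s + 147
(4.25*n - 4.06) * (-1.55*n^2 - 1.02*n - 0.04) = -6.5875*n^3 + 1.958*n^2 + 3.9712*n + 0.1624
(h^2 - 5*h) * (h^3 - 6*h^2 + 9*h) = h^5 - 11*h^4 + 39*h^3 - 45*h^2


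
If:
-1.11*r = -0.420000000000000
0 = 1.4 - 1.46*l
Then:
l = 0.96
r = 0.38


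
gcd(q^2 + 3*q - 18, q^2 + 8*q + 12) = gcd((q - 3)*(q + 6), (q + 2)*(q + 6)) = q + 6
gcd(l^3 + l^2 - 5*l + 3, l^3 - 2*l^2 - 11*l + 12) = l^2 + 2*l - 3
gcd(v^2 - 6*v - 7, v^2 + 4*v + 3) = v + 1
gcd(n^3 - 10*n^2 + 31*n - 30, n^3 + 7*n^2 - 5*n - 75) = n - 3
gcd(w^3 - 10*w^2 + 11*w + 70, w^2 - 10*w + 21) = w - 7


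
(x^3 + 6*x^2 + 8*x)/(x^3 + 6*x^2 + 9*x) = (x^2 + 6*x + 8)/(x^2 + 6*x + 9)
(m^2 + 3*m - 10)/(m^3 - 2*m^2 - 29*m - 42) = (-m^2 - 3*m + 10)/(-m^3 + 2*m^2 + 29*m + 42)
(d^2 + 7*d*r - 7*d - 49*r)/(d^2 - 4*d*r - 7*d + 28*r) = (-d - 7*r)/(-d + 4*r)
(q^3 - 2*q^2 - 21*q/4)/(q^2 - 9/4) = q*(2*q - 7)/(2*q - 3)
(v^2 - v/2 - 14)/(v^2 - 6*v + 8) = (v + 7/2)/(v - 2)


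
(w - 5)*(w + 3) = w^2 - 2*w - 15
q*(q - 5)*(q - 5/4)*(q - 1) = q^4 - 29*q^3/4 + 25*q^2/2 - 25*q/4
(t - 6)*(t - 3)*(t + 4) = t^3 - 5*t^2 - 18*t + 72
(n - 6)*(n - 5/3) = n^2 - 23*n/3 + 10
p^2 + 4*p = p*(p + 4)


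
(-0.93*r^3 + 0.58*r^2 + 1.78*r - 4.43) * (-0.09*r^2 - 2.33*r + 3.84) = 0.0837*r^5 + 2.1147*r^4 - 5.0828*r^3 - 1.5215*r^2 + 17.1571*r - 17.0112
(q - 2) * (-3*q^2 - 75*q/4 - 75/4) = -3*q^3 - 51*q^2/4 + 75*q/4 + 75/2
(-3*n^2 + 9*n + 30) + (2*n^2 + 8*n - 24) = -n^2 + 17*n + 6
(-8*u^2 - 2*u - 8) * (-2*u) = 16*u^3 + 4*u^2 + 16*u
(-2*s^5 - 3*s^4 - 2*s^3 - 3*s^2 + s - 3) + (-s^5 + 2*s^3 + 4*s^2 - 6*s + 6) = -3*s^5 - 3*s^4 + s^2 - 5*s + 3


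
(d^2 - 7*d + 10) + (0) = d^2 - 7*d + 10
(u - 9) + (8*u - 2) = 9*u - 11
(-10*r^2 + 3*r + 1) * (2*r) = -20*r^3 + 6*r^2 + 2*r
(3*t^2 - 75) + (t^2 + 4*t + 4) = 4*t^2 + 4*t - 71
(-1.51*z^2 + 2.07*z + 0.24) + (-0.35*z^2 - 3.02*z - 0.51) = -1.86*z^2 - 0.95*z - 0.27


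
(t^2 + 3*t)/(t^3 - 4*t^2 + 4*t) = (t + 3)/(t^2 - 4*t + 4)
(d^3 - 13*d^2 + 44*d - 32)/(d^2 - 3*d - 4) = (d^2 - 9*d + 8)/(d + 1)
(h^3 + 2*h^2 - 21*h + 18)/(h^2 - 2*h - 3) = (h^2 + 5*h - 6)/(h + 1)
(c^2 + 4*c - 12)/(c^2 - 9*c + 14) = (c + 6)/(c - 7)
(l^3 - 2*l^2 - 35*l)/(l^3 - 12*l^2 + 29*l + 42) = l*(l + 5)/(l^2 - 5*l - 6)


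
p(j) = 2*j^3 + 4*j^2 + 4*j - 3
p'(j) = 6*j^2 + 8*j + 4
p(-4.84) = -155.42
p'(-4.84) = 105.83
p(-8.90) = -1131.70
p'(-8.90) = 408.06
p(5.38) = 445.74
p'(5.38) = 220.71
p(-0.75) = -4.59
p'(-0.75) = 1.38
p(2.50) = 63.25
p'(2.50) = 61.50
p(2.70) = 76.33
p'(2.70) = 69.34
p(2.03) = 38.33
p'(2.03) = 44.97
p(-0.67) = -4.49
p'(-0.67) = 1.33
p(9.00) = 1815.00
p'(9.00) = 562.00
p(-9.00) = -1173.00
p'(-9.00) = 418.00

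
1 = 1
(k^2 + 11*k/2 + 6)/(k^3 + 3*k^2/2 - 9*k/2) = (2*k^2 + 11*k + 12)/(k*(2*k^2 + 3*k - 9))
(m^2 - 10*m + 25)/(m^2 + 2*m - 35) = (m - 5)/(m + 7)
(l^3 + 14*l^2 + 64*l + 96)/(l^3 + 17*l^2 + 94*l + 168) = (l + 4)/(l + 7)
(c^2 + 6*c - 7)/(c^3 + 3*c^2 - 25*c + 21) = 1/(c - 3)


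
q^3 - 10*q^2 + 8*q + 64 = (q - 8)*(q - 4)*(q + 2)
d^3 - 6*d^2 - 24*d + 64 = (d - 8)*(d - 2)*(d + 4)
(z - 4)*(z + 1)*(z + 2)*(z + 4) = z^4 + 3*z^3 - 14*z^2 - 48*z - 32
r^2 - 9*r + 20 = (r - 5)*(r - 4)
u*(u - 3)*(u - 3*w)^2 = u^4 - 6*u^3*w - 3*u^3 + 9*u^2*w^2 + 18*u^2*w - 27*u*w^2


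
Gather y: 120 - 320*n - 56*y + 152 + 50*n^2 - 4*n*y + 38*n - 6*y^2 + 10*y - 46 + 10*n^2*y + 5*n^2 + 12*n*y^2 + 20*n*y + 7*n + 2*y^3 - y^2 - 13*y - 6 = 55*n^2 - 275*n + 2*y^3 + y^2*(12*n - 7) + y*(10*n^2 + 16*n - 59) + 220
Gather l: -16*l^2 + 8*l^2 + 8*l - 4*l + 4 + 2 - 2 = -8*l^2 + 4*l + 4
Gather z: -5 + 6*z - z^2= -z^2 + 6*z - 5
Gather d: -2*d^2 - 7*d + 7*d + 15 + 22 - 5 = 32 - 2*d^2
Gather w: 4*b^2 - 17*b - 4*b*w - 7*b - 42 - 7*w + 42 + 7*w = 4*b^2 - 4*b*w - 24*b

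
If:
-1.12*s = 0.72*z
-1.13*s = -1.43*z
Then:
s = 0.00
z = 0.00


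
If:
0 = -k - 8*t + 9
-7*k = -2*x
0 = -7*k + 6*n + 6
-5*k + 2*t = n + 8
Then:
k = -57/77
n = -41/22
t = 375/308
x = -57/22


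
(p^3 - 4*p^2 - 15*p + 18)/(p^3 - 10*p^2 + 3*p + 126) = (p - 1)/(p - 7)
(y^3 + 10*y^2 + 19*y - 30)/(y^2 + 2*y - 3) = (y^2 + 11*y + 30)/(y + 3)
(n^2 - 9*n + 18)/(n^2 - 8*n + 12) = (n - 3)/(n - 2)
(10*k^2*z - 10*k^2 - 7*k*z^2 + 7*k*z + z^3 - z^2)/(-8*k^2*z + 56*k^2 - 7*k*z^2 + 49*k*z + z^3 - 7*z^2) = (-10*k^2*z + 10*k^2 + 7*k*z^2 - 7*k*z - z^3 + z^2)/(8*k^2*z - 56*k^2 + 7*k*z^2 - 49*k*z - z^3 + 7*z^2)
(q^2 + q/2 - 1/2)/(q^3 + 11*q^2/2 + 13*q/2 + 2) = (2*q - 1)/(2*q^2 + 9*q + 4)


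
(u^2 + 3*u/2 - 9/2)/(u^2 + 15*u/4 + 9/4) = 2*(2*u - 3)/(4*u + 3)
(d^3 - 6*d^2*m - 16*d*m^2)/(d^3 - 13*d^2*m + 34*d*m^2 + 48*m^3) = d*(d + 2*m)/(d^2 - 5*d*m - 6*m^2)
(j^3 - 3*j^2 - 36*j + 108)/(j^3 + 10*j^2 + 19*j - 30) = (j^2 - 9*j + 18)/(j^2 + 4*j - 5)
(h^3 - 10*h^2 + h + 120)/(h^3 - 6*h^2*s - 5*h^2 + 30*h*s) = (-h^2 + 5*h + 24)/(h*(-h + 6*s))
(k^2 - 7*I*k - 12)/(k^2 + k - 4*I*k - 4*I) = (k - 3*I)/(k + 1)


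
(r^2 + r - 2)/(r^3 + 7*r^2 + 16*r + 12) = (r - 1)/(r^2 + 5*r + 6)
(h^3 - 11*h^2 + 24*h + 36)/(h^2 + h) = h - 12 + 36/h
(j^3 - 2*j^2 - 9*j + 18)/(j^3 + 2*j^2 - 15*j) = (j^2 + j - 6)/(j*(j + 5))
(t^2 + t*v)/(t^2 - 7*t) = (t + v)/(t - 7)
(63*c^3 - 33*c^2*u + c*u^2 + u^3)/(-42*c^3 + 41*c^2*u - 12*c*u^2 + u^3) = (-21*c^2 + 4*c*u + u^2)/(14*c^2 - 9*c*u + u^2)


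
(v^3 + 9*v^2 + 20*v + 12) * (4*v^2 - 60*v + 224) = 4*v^5 - 24*v^4 - 236*v^3 + 864*v^2 + 3760*v + 2688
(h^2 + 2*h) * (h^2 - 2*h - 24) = h^4 - 28*h^2 - 48*h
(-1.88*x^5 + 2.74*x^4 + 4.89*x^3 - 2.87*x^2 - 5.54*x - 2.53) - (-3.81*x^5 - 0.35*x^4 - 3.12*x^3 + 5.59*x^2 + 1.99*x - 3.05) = 1.93*x^5 + 3.09*x^4 + 8.01*x^3 - 8.46*x^2 - 7.53*x + 0.52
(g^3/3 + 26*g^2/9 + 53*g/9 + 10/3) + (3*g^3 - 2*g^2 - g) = 10*g^3/3 + 8*g^2/9 + 44*g/9 + 10/3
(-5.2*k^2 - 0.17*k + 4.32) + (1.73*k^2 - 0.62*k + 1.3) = -3.47*k^2 - 0.79*k + 5.62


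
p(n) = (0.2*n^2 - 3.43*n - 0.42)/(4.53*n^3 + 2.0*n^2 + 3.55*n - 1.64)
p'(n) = (0.4*n - 3.43)/(4.53*n^3 + 2.0*n^2 + 3.55*n - 1.64) + (-13.59*n^2 - 4.0*n - 3.55)*(0.2*n^2 - 3.43*n - 0.42)/(4.53*n^3 + 2.0*n^2 + 3.55*n - 1.64)^2 = (-0.906*n^4 + 31.0758*n^3 + 13.2778*n^2 + 1.024*n + 7.1162)/(20.5209*n^6 + 18.12*n^5 + 36.163*n^4 - 0.6584*n^3 + 6.0425*n^2 - 11.644*n + 2.6896)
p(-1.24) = -0.36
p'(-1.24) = -0.26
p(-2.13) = -0.18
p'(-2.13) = -0.13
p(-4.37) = -0.05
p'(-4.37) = -0.02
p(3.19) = -0.05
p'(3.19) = 0.03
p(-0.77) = -0.45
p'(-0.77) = -0.01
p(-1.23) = -0.36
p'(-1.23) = -0.26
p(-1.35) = -0.33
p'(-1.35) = -0.26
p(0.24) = 2.02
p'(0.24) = 22.97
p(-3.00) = -0.10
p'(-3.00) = -0.06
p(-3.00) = -0.10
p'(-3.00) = -0.06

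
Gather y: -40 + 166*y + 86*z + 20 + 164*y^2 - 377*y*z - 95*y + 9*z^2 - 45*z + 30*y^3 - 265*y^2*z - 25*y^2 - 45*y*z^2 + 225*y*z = 30*y^3 + y^2*(139 - 265*z) + y*(-45*z^2 - 152*z + 71) + 9*z^2 + 41*z - 20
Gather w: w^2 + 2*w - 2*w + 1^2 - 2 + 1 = w^2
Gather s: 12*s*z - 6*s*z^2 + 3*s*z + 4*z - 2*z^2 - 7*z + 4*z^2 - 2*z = s*(-6*z^2 + 15*z) + 2*z^2 - 5*z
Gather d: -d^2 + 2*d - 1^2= -d^2 + 2*d - 1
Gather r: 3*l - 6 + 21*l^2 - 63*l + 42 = 21*l^2 - 60*l + 36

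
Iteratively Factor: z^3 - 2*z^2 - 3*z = (z)*(z^2 - 2*z - 3) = z*(z + 1)*(z - 3)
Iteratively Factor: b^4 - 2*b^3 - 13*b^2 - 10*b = (b + 2)*(b^3 - 4*b^2 - 5*b) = (b - 5)*(b + 2)*(b^2 + b) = b*(b - 5)*(b + 2)*(b + 1)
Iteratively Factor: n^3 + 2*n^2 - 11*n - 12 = (n + 1)*(n^2 + n - 12) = (n - 3)*(n + 1)*(n + 4)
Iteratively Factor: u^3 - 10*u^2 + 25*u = (u - 5)*(u^2 - 5*u) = (u - 5)^2*(u)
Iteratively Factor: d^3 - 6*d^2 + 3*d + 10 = (d - 2)*(d^2 - 4*d - 5) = (d - 2)*(d + 1)*(d - 5)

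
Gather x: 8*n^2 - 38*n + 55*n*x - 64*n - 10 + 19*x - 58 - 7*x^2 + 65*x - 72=8*n^2 - 102*n - 7*x^2 + x*(55*n + 84) - 140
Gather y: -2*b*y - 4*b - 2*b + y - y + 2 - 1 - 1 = -2*b*y - 6*b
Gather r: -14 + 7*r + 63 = 7*r + 49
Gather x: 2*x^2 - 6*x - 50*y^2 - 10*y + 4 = 2*x^2 - 6*x - 50*y^2 - 10*y + 4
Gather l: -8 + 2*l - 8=2*l - 16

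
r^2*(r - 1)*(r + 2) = r^4 + r^3 - 2*r^2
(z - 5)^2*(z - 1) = z^3 - 11*z^2 + 35*z - 25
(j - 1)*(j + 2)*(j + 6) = j^3 + 7*j^2 + 4*j - 12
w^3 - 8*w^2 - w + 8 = (w - 8)*(w - 1)*(w + 1)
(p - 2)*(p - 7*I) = p^2 - 2*p - 7*I*p + 14*I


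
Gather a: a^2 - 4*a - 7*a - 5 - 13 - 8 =a^2 - 11*a - 26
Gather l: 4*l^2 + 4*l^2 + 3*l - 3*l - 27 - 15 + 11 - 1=8*l^2 - 32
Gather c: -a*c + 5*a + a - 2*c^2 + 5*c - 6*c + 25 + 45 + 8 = 6*a - 2*c^2 + c*(-a - 1) + 78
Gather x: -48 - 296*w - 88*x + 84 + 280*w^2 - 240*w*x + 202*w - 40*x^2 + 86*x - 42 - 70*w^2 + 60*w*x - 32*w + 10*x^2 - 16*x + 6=210*w^2 - 126*w - 30*x^2 + x*(-180*w - 18)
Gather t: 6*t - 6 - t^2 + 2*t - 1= -t^2 + 8*t - 7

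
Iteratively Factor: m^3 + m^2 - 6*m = (m - 2)*(m^2 + 3*m) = m*(m - 2)*(m + 3)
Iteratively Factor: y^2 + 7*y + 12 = (y + 4)*(y + 3)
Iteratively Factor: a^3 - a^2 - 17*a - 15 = (a - 5)*(a^2 + 4*a + 3) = (a - 5)*(a + 3)*(a + 1)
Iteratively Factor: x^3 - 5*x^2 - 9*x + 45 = (x - 3)*(x^2 - 2*x - 15) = (x - 3)*(x + 3)*(x - 5)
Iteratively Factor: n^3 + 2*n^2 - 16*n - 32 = (n + 4)*(n^2 - 2*n - 8) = (n + 2)*(n + 4)*(n - 4)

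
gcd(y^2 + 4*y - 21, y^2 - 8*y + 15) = y - 3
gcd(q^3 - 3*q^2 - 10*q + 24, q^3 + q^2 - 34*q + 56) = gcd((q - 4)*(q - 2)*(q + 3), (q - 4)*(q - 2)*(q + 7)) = q^2 - 6*q + 8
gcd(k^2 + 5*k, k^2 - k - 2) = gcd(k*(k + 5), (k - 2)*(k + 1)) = 1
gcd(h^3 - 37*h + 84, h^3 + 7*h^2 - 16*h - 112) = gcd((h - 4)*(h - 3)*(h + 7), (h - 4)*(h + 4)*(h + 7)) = h^2 + 3*h - 28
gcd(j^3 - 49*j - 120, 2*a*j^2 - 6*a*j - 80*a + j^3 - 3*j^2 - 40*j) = j^2 - 3*j - 40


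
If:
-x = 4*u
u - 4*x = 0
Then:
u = 0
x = 0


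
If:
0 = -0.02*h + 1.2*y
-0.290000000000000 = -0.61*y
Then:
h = 28.52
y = 0.48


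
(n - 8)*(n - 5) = n^2 - 13*n + 40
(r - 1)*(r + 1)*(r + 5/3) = r^3 + 5*r^2/3 - r - 5/3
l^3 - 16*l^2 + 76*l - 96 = (l - 8)*(l - 6)*(l - 2)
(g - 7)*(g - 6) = g^2 - 13*g + 42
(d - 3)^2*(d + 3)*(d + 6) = d^4 + 3*d^3 - 27*d^2 - 27*d + 162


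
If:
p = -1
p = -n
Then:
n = 1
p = -1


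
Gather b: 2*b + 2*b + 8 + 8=4*b + 16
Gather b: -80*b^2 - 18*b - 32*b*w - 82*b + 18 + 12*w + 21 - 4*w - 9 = -80*b^2 + b*(-32*w - 100) + 8*w + 30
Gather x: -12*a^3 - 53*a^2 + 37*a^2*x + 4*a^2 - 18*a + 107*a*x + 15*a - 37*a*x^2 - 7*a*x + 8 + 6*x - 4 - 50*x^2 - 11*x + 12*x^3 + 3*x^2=-12*a^3 - 49*a^2 - 3*a + 12*x^3 + x^2*(-37*a - 47) + x*(37*a^2 + 100*a - 5) + 4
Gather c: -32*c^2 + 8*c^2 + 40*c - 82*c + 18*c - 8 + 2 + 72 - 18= -24*c^2 - 24*c + 48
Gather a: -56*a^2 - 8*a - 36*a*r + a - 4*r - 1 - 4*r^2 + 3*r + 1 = -56*a^2 + a*(-36*r - 7) - 4*r^2 - r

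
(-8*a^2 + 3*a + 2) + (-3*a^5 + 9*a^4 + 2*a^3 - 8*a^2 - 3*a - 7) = -3*a^5 + 9*a^4 + 2*a^3 - 16*a^2 - 5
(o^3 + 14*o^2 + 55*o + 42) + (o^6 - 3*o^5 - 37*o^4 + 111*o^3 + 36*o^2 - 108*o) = o^6 - 3*o^5 - 37*o^4 + 112*o^3 + 50*o^2 - 53*o + 42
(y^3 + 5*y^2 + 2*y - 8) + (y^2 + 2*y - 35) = y^3 + 6*y^2 + 4*y - 43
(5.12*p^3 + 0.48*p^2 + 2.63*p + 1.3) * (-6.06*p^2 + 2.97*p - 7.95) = -31.0272*p^5 + 12.2976*p^4 - 55.2162*p^3 - 3.8829*p^2 - 17.0475*p - 10.335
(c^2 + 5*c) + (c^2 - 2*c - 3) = 2*c^2 + 3*c - 3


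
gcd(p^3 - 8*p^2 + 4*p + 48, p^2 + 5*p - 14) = 1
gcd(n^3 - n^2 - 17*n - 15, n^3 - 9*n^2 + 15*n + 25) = n^2 - 4*n - 5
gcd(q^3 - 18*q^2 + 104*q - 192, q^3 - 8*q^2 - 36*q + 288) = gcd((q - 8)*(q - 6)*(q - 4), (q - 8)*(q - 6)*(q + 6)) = q^2 - 14*q + 48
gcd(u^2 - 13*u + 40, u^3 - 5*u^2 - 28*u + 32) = u - 8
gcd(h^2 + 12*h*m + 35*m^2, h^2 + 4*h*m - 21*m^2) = h + 7*m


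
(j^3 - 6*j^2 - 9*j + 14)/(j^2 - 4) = (j^2 - 8*j + 7)/(j - 2)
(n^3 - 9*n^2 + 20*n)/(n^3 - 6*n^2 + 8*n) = (n - 5)/(n - 2)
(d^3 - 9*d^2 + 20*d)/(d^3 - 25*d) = (d - 4)/(d + 5)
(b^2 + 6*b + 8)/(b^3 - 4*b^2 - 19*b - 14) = (b + 4)/(b^2 - 6*b - 7)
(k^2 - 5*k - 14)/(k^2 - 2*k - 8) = (k - 7)/(k - 4)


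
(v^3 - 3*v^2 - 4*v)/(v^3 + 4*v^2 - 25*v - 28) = v/(v + 7)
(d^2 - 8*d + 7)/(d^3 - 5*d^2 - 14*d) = (d - 1)/(d*(d + 2))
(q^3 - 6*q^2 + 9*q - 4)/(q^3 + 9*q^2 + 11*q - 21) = (q^2 - 5*q + 4)/(q^2 + 10*q + 21)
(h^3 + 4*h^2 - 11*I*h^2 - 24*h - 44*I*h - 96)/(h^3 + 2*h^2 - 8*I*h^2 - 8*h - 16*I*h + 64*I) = (h - 3*I)/(h - 2)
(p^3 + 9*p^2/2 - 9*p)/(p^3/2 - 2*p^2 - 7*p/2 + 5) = p*(2*p^2 + 9*p - 18)/(p^3 - 4*p^2 - 7*p + 10)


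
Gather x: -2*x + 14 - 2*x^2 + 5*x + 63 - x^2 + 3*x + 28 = -3*x^2 + 6*x + 105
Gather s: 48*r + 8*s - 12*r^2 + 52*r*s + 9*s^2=-12*r^2 + 48*r + 9*s^2 + s*(52*r + 8)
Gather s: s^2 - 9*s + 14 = s^2 - 9*s + 14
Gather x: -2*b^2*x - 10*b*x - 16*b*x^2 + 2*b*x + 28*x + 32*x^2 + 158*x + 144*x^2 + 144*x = x^2*(176 - 16*b) + x*(-2*b^2 - 8*b + 330)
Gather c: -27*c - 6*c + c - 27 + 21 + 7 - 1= -32*c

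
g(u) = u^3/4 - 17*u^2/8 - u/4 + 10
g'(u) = 3*u^2/4 - 17*u/4 - 1/4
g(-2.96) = -14.36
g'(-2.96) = 18.90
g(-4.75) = -63.55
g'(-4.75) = 36.86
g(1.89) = 3.62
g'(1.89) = -5.60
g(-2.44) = -5.67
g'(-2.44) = 14.59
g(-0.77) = 8.82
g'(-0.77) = 3.47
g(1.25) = 6.86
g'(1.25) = -4.39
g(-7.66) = -225.13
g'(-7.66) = 76.31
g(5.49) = -14.05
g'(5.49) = -0.98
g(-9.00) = -342.12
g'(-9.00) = 98.75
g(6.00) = -14.00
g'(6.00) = 1.25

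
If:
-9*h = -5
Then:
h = 5/9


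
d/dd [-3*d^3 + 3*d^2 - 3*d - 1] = -9*d^2 + 6*d - 3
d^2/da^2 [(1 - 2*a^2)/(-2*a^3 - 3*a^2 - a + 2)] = 2*(8*a^6 - 36*a^4 + 2*a^3 + 3*a^2 - 21*a + 1)/(8*a^9 + 36*a^8 + 66*a^7 + 39*a^6 - 39*a^5 - 69*a^4 - 11*a^3 + 30*a^2 + 12*a - 8)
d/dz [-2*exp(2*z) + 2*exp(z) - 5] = (2 - 4*exp(z))*exp(z)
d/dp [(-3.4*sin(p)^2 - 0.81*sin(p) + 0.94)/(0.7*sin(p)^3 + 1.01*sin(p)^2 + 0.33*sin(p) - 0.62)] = (2.38*sin(p)^4 + 1.134*sin(p)^3 - 2.2779*sin(p)^2 + 2.3172*sin(p) + 0.192)*cos(p)/(0.49*sin(p)^6 + 1.414*sin(p)^5 + 1.4821*sin(p)^4 - 0.2014*sin(p)^3 - 1.1435*sin(p)^2 - 0.4092*sin(p) + 0.3844)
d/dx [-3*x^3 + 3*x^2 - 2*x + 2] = -9*x^2 + 6*x - 2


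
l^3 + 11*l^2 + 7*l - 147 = (l - 3)*(l + 7)^2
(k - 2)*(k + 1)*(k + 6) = k^3 + 5*k^2 - 8*k - 12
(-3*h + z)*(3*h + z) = -9*h^2 + z^2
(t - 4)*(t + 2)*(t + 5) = t^3 + 3*t^2 - 18*t - 40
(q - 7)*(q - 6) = q^2 - 13*q + 42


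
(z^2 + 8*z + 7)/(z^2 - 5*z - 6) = (z + 7)/(z - 6)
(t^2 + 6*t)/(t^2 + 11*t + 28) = t*(t + 6)/(t^2 + 11*t + 28)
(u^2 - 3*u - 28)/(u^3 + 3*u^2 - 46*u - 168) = 1/(u + 6)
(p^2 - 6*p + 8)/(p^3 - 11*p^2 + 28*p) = (p - 2)/(p*(p - 7))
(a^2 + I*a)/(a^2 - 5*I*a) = (a + I)/(a - 5*I)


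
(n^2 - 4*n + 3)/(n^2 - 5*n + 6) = (n - 1)/(n - 2)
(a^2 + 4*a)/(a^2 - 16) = a/(a - 4)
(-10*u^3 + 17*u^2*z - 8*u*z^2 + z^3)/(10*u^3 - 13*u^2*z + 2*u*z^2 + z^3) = (-5*u + z)/(5*u + z)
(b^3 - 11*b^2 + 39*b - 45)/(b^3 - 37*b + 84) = (b^2 - 8*b + 15)/(b^2 + 3*b - 28)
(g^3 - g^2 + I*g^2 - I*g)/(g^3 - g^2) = (g + I)/g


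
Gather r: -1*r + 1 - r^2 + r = 1 - r^2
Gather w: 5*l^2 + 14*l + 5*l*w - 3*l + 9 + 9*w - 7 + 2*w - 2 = 5*l^2 + 11*l + w*(5*l + 11)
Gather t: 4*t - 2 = 4*t - 2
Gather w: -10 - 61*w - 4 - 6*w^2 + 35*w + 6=-6*w^2 - 26*w - 8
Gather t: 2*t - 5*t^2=-5*t^2 + 2*t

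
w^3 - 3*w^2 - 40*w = w*(w - 8)*(w + 5)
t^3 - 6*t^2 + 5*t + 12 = (t - 4)*(t - 3)*(t + 1)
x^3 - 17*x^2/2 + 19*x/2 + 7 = (x - 7)*(x - 2)*(x + 1/2)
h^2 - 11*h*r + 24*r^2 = (h - 8*r)*(h - 3*r)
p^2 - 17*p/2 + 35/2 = (p - 5)*(p - 7/2)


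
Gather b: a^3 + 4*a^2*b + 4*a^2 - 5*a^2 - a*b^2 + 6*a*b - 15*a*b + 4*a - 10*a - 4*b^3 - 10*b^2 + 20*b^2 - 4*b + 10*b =a^3 - a^2 - 6*a - 4*b^3 + b^2*(10 - a) + b*(4*a^2 - 9*a + 6)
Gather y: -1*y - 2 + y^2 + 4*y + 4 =y^2 + 3*y + 2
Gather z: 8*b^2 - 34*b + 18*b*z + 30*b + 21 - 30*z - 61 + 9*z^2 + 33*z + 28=8*b^2 - 4*b + 9*z^2 + z*(18*b + 3) - 12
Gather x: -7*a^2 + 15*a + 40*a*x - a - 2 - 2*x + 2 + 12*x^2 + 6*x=-7*a^2 + 14*a + 12*x^2 + x*(40*a + 4)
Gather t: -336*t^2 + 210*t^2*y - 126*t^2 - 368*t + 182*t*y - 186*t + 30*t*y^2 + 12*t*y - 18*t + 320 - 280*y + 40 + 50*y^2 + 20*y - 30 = t^2*(210*y - 462) + t*(30*y^2 + 194*y - 572) + 50*y^2 - 260*y + 330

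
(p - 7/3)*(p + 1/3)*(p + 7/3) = p^3 + p^2/3 - 49*p/9 - 49/27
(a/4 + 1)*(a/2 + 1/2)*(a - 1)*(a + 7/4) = a^4/8 + 23*a^3/32 + 3*a^2/4 - 23*a/32 - 7/8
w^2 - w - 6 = (w - 3)*(w + 2)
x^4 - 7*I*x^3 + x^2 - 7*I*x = x*(x - 7*I)*(x - I)*(x + I)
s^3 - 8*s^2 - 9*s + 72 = (s - 8)*(s - 3)*(s + 3)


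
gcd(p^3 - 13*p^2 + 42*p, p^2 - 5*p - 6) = p - 6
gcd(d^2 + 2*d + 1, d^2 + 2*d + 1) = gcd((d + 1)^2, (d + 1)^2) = d^2 + 2*d + 1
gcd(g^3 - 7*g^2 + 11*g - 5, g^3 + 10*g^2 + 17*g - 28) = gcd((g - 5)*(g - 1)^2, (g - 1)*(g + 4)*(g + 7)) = g - 1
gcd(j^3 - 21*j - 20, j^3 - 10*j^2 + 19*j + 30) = j^2 - 4*j - 5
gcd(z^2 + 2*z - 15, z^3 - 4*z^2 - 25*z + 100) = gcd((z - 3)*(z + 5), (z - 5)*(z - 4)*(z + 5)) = z + 5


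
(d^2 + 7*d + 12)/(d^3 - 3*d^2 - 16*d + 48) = (d + 3)/(d^2 - 7*d + 12)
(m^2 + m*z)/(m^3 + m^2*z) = 1/m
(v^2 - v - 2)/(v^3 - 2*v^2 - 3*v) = (v - 2)/(v*(v - 3))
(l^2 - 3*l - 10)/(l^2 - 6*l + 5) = (l + 2)/(l - 1)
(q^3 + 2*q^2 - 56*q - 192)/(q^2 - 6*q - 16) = (q^2 + 10*q + 24)/(q + 2)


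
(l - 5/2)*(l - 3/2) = l^2 - 4*l + 15/4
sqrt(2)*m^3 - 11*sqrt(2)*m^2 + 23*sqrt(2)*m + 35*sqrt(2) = (m - 7)*(m - 5)*(sqrt(2)*m + sqrt(2))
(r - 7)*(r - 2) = r^2 - 9*r + 14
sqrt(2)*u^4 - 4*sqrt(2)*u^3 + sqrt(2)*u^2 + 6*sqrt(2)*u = u*(u - 3)*(u - 2)*(sqrt(2)*u + sqrt(2))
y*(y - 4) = y^2 - 4*y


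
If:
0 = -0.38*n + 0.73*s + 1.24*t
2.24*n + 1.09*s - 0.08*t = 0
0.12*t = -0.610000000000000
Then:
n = -3.50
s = 6.81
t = -5.08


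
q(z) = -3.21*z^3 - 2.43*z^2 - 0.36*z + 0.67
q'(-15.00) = -2094.21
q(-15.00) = 10293.07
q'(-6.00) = -317.88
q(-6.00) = 608.71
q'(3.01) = -102.24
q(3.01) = -109.97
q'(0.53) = -5.64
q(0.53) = -0.68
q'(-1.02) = -5.42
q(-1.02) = 1.92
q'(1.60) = -32.79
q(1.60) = -19.27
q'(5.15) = -280.80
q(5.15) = -504.09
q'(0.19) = -1.63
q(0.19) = 0.49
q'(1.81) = -40.71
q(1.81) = -26.98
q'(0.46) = -4.63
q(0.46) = -0.32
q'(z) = -9.63*z^2 - 4.86*z - 0.36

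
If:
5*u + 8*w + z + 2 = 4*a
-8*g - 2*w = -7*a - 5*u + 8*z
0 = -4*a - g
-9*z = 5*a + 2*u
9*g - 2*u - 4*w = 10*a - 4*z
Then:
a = 74/3433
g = -296/3433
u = -608/3433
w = -453/3433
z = 94/3433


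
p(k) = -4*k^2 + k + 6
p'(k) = 1 - 8*k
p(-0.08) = 5.89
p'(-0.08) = 1.64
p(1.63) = -3.00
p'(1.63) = -12.04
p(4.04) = -55.25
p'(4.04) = -31.32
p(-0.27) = 5.44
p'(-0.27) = 3.16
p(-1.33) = -2.41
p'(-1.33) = 11.64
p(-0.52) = 4.40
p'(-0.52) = 5.16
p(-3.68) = -51.85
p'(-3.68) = 30.44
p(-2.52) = -21.92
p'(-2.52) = 21.16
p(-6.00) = -144.00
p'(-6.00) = 49.00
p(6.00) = -132.00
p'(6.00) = -47.00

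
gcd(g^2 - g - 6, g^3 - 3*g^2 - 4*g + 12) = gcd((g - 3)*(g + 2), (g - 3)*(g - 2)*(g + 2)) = g^2 - g - 6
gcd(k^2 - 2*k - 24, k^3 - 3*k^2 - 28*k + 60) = k - 6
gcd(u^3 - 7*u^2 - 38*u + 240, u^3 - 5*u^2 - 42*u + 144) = u^2 - 2*u - 48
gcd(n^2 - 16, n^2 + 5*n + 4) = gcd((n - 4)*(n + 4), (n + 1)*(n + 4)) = n + 4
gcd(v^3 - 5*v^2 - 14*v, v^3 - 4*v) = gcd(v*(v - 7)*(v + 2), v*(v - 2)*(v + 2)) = v^2 + 2*v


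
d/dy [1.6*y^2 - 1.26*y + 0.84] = 3.2*y - 1.26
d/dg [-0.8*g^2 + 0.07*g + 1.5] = 0.07 - 1.6*g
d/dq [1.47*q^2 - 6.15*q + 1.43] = 2.94*q - 6.15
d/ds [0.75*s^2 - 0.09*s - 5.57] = 1.5*s - 0.09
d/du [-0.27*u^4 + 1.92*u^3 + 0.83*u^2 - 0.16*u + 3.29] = -1.08*u^3 + 5.76*u^2 + 1.66*u - 0.16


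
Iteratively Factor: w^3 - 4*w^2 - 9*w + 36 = (w - 4)*(w^2 - 9) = (w - 4)*(w + 3)*(w - 3)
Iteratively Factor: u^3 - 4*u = (u - 2)*(u^2 + 2*u) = (u - 2)*(u + 2)*(u)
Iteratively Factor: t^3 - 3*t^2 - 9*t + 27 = (t - 3)*(t^2 - 9) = (t - 3)*(t + 3)*(t - 3)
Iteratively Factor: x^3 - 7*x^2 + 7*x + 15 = (x + 1)*(x^2 - 8*x + 15) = (x - 3)*(x + 1)*(x - 5)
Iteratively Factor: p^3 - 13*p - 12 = (p + 1)*(p^2 - p - 12) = (p - 4)*(p + 1)*(p + 3)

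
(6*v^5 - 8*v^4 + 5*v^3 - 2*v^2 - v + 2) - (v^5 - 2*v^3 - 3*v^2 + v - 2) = 5*v^5 - 8*v^4 + 7*v^3 + v^2 - 2*v + 4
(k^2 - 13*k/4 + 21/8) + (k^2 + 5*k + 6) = 2*k^2 + 7*k/4 + 69/8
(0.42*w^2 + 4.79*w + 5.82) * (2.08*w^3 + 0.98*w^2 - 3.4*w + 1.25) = 0.8736*w^5 + 10.3748*w^4 + 15.3718*w^3 - 10.0574*w^2 - 13.8005*w + 7.275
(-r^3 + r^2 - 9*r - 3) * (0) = 0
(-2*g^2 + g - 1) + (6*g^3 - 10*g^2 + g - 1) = 6*g^3 - 12*g^2 + 2*g - 2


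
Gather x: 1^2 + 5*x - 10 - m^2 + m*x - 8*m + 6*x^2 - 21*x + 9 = -m^2 - 8*m + 6*x^2 + x*(m - 16)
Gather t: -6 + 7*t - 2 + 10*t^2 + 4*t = 10*t^2 + 11*t - 8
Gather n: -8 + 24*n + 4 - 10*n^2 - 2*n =-10*n^2 + 22*n - 4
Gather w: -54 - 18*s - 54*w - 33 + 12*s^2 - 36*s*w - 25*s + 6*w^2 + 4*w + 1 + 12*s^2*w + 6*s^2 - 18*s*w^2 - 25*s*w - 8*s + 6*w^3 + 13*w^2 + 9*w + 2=18*s^2 - 51*s + 6*w^3 + w^2*(19 - 18*s) + w*(12*s^2 - 61*s - 41) - 84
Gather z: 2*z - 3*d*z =z*(2 - 3*d)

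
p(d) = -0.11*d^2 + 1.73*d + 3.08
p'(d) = 1.73 - 0.22*d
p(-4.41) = -6.69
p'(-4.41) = 2.70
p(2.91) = 7.18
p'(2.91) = 1.09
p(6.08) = 9.53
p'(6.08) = 0.39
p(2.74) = 6.99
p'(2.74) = 1.13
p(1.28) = 5.11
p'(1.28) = 1.45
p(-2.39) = -1.68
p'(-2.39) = 2.26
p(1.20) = 5.00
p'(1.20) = 1.47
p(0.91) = 4.56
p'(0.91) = 1.53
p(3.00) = 7.28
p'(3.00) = 1.07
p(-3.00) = -3.10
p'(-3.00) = 2.39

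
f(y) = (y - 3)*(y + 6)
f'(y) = 2*y + 3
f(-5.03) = -7.79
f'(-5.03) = -7.06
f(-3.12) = -17.63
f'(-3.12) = -3.24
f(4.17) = 11.90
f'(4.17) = 11.34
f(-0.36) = -18.95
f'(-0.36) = 2.28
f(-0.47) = -19.19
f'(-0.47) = 2.06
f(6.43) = 42.63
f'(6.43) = 15.86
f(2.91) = -0.80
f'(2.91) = 8.82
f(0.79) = -15.01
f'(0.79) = 4.58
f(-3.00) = -18.00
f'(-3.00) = -3.00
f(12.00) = 162.00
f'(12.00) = 27.00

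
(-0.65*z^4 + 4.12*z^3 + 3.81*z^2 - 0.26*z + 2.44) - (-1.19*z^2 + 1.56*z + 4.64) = -0.65*z^4 + 4.12*z^3 + 5.0*z^2 - 1.82*z - 2.2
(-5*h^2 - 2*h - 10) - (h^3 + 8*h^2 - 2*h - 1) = -h^3 - 13*h^2 - 9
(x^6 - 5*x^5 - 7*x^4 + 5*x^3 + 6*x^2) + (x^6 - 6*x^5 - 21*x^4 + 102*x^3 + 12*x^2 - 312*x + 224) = 2*x^6 - 11*x^5 - 28*x^4 + 107*x^3 + 18*x^2 - 312*x + 224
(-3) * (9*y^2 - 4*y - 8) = -27*y^2 + 12*y + 24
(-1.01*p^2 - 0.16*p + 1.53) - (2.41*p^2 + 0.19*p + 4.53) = -3.42*p^2 - 0.35*p - 3.0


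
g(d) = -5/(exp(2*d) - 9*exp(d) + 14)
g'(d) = -5*(-2*exp(2*d) + 9*exp(d))/(exp(2*d) - 9*exp(d) + 14)^2 = (10*exp(d) - 45)*exp(d)/(exp(2*d) - 9*exp(d) + 14)^2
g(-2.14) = -0.39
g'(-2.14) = -0.03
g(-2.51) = -0.38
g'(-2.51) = -0.02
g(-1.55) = -0.41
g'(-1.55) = -0.06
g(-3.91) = -0.36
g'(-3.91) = -0.00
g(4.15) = -0.00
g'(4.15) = 0.00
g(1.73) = 1.01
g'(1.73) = 2.63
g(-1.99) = -0.39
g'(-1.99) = -0.04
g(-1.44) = -0.42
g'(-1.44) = -0.07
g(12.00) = 0.00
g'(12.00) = 0.00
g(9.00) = 0.00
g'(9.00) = 0.00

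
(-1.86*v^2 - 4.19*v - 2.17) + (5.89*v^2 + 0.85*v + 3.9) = 4.03*v^2 - 3.34*v + 1.73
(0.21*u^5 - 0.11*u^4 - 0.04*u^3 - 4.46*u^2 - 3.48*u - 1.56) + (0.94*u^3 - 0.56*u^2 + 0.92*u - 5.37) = 0.21*u^5 - 0.11*u^4 + 0.9*u^3 - 5.02*u^2 - 2.56*u - 6.93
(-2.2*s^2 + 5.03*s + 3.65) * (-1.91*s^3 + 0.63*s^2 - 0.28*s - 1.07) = 4.202*s^5 - 10.9933*s^4 - 3.1866*s^3 + 3.2451*s^2 - 6.4041*s - 3.9055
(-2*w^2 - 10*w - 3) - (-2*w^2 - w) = -9*w - 3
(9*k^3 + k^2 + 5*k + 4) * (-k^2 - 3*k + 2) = -9*k^5 - 28*k^4 + 10*k^3 - 17*k^2 - 2*k + 8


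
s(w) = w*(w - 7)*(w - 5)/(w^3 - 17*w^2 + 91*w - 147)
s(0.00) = 0.00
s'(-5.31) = -0.04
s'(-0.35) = -0.20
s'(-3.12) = -0.07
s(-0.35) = 0.08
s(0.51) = -0.14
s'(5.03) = -1.27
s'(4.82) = -1.19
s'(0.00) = -0.24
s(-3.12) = 0.41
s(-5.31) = 0.54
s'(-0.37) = -0.20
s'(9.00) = -0.92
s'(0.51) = -0.33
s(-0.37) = 0.08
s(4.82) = 0.22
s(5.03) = -0.04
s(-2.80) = 0.38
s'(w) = w*(w - 7)*(w - 5)*(-3*w^2 + 34*w - 91)/(w^3 - 17*w^2 + 91*w - 147)^2 + w*(w - 7)/(w^3 - 17*w^2 + 91*w - 147) + w*(w - 5)/(w^3 - 17*w^2 + 91*w - 147) + (w - 7)*(w - 5)/(w^3 - 17*w^2 + 91*w - 147)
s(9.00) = 3.00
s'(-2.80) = -0.08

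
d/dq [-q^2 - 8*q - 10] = -2*q - 8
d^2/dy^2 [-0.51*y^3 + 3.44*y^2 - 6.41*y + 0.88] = 6.88 - 3.06*y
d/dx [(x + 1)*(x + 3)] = 2*x + 4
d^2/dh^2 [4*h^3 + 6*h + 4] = 24*h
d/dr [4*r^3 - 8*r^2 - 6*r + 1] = 12*r^2 - 16*r - 6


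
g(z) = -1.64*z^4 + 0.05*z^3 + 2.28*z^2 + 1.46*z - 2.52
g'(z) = -6.56*z^3 + 0.15*z^2 + 4.56*z + 1.46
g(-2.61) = -67.79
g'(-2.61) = 107.21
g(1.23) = -0.94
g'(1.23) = -4.91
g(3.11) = -127.84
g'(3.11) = -180.23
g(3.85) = -320.57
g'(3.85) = -353.12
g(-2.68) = -75.62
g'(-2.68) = 116.59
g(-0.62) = -2.80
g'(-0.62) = 0.25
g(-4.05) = -415.59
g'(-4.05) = 421.23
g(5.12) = -1055.56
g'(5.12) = -851.73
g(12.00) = -33577.32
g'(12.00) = -11257.90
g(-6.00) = -2065.44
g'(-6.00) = 1396.46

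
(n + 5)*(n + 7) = n^2 + 12*n + 35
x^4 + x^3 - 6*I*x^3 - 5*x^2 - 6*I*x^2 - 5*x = x*(x + 1)*(x - 5*I)*(x - I)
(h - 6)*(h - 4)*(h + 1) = h^3 - 9*h^2 + 14*h + 24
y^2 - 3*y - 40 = (y - 8)*(y + 5)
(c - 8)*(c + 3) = c^2 - 5*c - 24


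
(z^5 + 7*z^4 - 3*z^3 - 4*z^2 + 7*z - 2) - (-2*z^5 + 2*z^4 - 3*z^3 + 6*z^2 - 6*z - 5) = 3*z^5 + 5*z^4 - 10*z^2 + 13*z + 3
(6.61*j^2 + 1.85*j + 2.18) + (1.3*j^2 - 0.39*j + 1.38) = 7.91*j^2 + 1.46*j + 3.56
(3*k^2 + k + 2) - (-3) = 3*k^2 + k + 5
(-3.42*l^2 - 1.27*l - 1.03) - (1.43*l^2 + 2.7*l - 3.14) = -4.85*l^2 - 3.97*l + 2.11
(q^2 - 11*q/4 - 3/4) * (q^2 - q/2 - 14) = q^4 - 13*q^3/4 - 107*q^2/8 + 311*q/8 + 21/2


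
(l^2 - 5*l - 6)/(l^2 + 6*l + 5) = (l - 6)/(l + 5)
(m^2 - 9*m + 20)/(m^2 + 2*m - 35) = (m - 4)/(m + 7)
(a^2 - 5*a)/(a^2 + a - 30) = a/(a + 6)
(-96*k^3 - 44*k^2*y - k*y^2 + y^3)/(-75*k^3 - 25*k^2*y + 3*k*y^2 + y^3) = (-32*k^2 - 4*k*y + y^2)/(-25*k^2 + y^2)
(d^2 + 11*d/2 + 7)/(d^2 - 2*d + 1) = (d^2 + 11*d/2 + 7)/(d^2 - 2*d + 1)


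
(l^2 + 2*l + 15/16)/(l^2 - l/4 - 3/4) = (l + 5/4)/(l - 1)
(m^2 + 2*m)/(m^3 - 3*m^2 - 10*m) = 1/(m - 5)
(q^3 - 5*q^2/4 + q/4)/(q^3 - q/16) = 4*(q - 1)/(4*q + 1)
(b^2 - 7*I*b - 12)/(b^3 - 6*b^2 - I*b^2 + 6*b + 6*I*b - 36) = (b - 4*I)/(b^2 + 2*b*(-3 + I) - 12*I)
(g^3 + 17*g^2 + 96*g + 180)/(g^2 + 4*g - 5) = (g^2 + 12*g + 36)/(g - 1)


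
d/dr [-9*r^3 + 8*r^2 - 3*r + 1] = -27*r^2 + 16*r - 3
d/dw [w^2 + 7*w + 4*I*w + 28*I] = 2*w + 7 + 4*I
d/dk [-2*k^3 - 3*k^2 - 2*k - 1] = -6*k^2 - 6*k - 2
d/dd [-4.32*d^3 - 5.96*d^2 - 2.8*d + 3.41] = -12.96*d^2 - 11.92*d - 2.8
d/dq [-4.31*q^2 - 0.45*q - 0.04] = -8.62*q - 0.45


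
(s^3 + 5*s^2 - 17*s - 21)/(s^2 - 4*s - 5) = (s^2 + 4*s - 21)/(s - 5)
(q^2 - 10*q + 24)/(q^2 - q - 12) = (q - 6)/(q + 3)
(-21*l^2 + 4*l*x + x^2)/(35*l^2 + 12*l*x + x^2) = (-3*l + x)/(5*l + x)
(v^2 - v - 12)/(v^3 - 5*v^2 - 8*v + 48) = 1/(v - 4)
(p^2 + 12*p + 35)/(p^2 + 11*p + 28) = (p + 5)/(p + 4)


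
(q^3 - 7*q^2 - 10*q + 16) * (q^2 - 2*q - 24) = q^5 - 9*q^4 - 20*q^3 + 204*q^2 + 208*q - 384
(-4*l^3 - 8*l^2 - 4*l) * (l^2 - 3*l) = -4*l^5 + 4*l^4 + 20*l^3 + 12*l^2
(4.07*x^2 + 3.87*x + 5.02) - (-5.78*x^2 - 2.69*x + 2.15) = 9.85*x^2 + 6.56*x + 2.87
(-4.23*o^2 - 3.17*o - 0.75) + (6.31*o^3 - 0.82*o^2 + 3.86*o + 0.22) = 6.31*o^3 - 5.05*o^2 + 0.69*o - 0.53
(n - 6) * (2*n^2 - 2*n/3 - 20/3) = 2*n^3 - 38*n^2/3 - 8*n/3 + 40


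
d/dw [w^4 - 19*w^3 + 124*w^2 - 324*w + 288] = 4*w^3 - 57*w^2 + 248*w - 324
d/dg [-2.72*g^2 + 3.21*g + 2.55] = 3.21 - 5.44*g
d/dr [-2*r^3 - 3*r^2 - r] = -6*r^2 - 6*r - 1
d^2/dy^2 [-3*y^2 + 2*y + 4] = -6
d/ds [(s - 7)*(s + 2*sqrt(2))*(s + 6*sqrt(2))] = 3*s^2 - 14*s + 16*sqrt(2)*s - 56*sqrt(2) + 24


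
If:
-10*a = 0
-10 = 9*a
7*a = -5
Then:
No Solution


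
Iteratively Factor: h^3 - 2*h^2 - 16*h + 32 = (h - 2)*(h^2 - 16) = (h - 2)*(h + 4)*(h - 4)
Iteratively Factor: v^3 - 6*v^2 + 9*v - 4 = (v - 1)*(v^2 - 5*v + 4) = (v - 4)*(v - 1)*(v - 1)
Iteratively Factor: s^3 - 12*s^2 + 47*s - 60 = (s - 5)*(s^2 - 7*s + 12) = (s - 5)*(s - 3)*(s - 4)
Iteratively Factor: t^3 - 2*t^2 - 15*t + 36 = (t - 3)*(t^2 + t - 12) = (t - 3)^2*(t + 4)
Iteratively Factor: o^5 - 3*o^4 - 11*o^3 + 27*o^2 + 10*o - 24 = (o - 1)*(o^4 - 2*o^3 - 13*o^2 + 14*o + 24) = (o - 4)*(o - 1)*(o^3 + 2*o^2 - 5*o - 6) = (o - 4)*(o - 1)*(o + 1)*(o^2 + o - 6) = (o - 4)*(o - 2)*(o - 1)*(o + 1)*(o + 3)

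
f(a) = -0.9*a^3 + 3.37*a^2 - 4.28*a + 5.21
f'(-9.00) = -283.64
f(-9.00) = 972.80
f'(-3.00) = -48.80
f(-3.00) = 72.68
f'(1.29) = -0.08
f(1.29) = 3.36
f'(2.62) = -5.16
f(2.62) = 0.94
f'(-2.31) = -34.26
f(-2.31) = 44.17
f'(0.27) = -2.66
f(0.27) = 4.28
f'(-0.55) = -8.80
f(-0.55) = 8.73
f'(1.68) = -0.58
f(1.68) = 3.26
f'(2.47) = -4.10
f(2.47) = 1.64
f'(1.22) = -0.08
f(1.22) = 3.37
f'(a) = -2.7*a^2 + 6.74*a - 4.28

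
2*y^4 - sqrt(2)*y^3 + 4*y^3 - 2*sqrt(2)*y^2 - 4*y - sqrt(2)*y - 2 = (y + 1)*(y - sqrt(2))*(sqrt(2)*y + 1)*(sqrt(2)*y + sqrt(2))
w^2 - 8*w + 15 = (w - 5)*(w - 3)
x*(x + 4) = x^2 + 4*x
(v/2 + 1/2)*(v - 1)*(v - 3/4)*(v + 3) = v^4/2 + 9*v^3/8 - 13*v^2/8 - 9*v/8 + 9/8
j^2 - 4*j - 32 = (j - 8)*(j + 4)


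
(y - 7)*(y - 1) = y^2 - 8*y + 7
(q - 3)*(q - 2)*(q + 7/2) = q^3 - 3*q^2/2 - 23*q/2 + 21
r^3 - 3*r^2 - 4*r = r*(r - 4)*(r + 1)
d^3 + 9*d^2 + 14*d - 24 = (d - 1)*(d + 4)*(d + 6)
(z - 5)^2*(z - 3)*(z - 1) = z^4 - 14*z^3 + 68*z^2 - 130*z + 75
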